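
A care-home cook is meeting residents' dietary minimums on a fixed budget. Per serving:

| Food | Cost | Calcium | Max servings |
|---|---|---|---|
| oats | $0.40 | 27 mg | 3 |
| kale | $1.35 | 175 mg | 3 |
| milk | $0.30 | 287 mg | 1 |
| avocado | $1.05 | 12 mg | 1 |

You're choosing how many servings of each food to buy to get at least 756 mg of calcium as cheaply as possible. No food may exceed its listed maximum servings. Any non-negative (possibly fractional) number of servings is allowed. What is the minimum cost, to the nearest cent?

$3.92

Cost per mg of calcium: milk $0.0010, kale $0.0077, oats $0.0148, avocado $0.0875.
Take 1 serving of milk: +287.0 mg calcium for $0.30 (total $0.30, still need 469.0 mg).
Take 2.68 servings of kale: +469.0 mg calcium for $3.62 (total $3.92, still need 0.0 mg).
Filling from the cheapest source first is optimal under one linear minimum: $3.92.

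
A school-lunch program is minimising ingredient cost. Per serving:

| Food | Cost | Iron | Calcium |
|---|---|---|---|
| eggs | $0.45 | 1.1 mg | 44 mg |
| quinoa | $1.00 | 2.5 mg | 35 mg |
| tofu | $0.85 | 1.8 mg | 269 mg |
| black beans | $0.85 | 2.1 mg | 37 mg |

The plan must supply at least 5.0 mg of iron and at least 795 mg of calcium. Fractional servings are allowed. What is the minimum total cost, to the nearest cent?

$2.51

Minimising a linear cost over {iron ≥ 5.0, calcium ≥ 795, servings ≥ 0} — the optimum is at a vertex, using one or two foods.
eggs only: max(5.0/1.1, 795/44) = 18.07 servings → $8.13.
quinoa only: max(5.0/2.5, 795/35) = 22.71 servings → $22.71.
tofu only: max(5.0/1.8, 795/269) = 2.955 servings → $2.51.
black beans only: max(5.0/2.1, 795/37) = 21.49 servings → $18.26.
eggs + quinoa with both targets exact would need a negative amount; discard.
eggs + tofu with both targets exact would need a negative amount; discard.
eggs + black beans: the both-tight solution has a negative serving — not a feasible corner.
quinoa + tofu with both targets exact would need a negative amount; discard.
quinoa + black beans: intersection lies outside the first quadrant.
tofu + black beans with both targets exact would need a negative amount; discard.
The minimum over all feasible corners is $2.51.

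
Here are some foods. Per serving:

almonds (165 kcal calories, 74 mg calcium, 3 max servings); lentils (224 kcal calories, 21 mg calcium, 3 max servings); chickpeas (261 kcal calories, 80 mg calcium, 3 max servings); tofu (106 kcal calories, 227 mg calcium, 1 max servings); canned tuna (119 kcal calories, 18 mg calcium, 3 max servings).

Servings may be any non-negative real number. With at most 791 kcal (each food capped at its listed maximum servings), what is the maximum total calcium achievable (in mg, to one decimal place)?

Calcium per kcal: tofu 2.142, almonds 0.4485, chickpeas 0.3065, canned tuna 0.1513, lentils 0.09375.
Take 1 serving of tofu: uses 106 kcal, +227.0 mg calcium (running total 227.0 mg).
Take 3 servings of almonds: uses 495 kcal, +222.0 mg calcium (running total 449.0 mg).
Take 0.728 servings of chickpeas: uses 190 kcal, +58.2 mg calcium (running total 507.2 mg).
Greedy by best ratio exhausts the calories allowance optimally: 507.2 mg.

507.2 mg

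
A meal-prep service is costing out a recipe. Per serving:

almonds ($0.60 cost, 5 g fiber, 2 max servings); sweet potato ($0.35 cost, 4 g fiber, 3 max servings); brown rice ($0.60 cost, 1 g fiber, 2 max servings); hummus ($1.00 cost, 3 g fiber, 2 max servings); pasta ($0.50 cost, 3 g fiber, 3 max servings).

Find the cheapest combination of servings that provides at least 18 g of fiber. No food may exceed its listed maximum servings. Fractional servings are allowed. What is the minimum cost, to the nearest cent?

$1.77

Cost per g of fiber: sweet potato $0.0875, almonds $0.1200, pasta $0.1667, hummus $0.3333, brown rice $0.6000.
Take 3 servings of sweet potato: +12.0 g fiber for $1.05 (total $1.05, still need 6.0 g).
Take 1.2 servings of almonds: +6.0 g fiber for $0.72 (total $1.77, still need 0.0 g).
Filling from the cheapest source first is optimal under one linear minimum: $1.77.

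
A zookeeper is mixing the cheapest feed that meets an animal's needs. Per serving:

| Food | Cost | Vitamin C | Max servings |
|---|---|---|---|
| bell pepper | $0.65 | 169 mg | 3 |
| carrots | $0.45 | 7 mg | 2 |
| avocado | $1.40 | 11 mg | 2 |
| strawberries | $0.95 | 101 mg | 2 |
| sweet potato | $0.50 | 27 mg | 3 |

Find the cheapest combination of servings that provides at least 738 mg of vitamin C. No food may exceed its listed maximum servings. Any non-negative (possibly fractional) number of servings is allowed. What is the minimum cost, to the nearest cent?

Cost per mg of vitamin C: bell pepper $0.0038, strawberries $0.0094, sweet potato $0.0185, carrots $0.0643, avocado $0.1273.
Take 3 servings of bell pepper: +507.0 mg vitamin C for $1.95 (total $1.95, still need 231.0 mg).
Take 2 servings of strawberries: +202.0 mg vitamin C for $1.90 (total $3.85, still need 29.0 mg).
Take 1.074 servings of sweet potato: +29.0 mg vitamin C for $0.54 (total $4.39, still need 0.0 mg).
Greedy by cheapest-per-mg is optimal for a single linear constraint, so the minimum cost is $4.39.

$4.39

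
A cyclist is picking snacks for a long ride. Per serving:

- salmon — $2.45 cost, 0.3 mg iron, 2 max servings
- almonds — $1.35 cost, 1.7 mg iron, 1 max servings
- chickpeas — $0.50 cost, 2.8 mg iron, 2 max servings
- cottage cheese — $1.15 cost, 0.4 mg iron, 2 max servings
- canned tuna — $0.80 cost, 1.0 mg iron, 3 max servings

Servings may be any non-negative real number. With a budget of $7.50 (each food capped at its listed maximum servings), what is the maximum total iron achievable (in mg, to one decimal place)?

11.2 mg

Iron per dollar: chickpeas 5.6, almonds 1.259, canned tuna 1.25, cottage cheese 0.3478, salmon 0.1224.
Take 2 servings of chickpeas: spends $1.00, +5.6 mg iron (running total 5.6 mg).
Take 1 serving of almonds: spends $1.35, +1.7 mg iron (running total 7.3 mg).
Take 3 servings of canned tuna: spends $2.40, +3.0 mg iron (running total 10.3 mg).
Take 2 servings of cottage cheese: spends $2.30, +0.8 mg iron (running total 11.1 mg).
Take 0.1837 servings of salmon: spends $0.45, +0.1 mg iron (running total 11.2 mg).
Filling greedily by iron-per-dollar is optimal for one linear limit, giving 11.2 mg.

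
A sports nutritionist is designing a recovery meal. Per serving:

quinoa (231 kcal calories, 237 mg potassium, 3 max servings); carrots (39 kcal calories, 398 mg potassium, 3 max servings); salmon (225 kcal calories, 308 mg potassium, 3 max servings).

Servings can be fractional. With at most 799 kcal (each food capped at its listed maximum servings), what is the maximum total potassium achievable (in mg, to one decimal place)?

2125.2 mg

Potassium per kcal: carrots 10.21, salmon 1.369, quinoa 1.026.
Take 3 servings of carrots: uses 117 kcal, +1194.0 mg potassium (running total 1194.0 mg).
Take 3 servings of salmon: uses 675 kcal, +924.0 mg potassium (running total 2118.0 mg).
Take 0.0303 servings of quinoa: uses 7 kcal, +7.2 mg potassium (running total 2125.2 mg).
Filling greedily by potassium-per-kcal is optimal for one linear limit, giving 2125.2 mg.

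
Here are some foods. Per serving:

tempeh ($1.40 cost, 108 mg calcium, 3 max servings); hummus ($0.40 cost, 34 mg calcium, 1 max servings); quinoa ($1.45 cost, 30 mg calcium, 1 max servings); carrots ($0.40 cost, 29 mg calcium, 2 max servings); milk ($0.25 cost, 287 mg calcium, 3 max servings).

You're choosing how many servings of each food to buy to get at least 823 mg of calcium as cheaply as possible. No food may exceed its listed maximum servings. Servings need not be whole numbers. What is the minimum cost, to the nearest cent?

Cost per mg of calcium: milk $0.0009, hummus $0.0118, tempeh $0.0130, carrots $0.0138, quinoa $0.0483.
Take 2.868 servings of milk: +823.0 mg calcium for $0.72 (total $0.72, still need 0.0 mg).
Greedy by cheapest-per-mg is optimal for a single linear constraint, so the minimum cost is $0.72.

$0.72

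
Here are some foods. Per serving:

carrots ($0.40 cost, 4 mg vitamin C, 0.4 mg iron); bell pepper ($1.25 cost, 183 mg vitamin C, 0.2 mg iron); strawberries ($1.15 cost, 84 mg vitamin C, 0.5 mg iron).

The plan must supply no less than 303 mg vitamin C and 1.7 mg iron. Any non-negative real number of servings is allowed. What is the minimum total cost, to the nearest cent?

$3.36

The cheapest plan sits at a corner of the feasible region — with two constraints it uses at most two foods.
carrots only: max(303/4, 1.7/0.4) = 75.75 servings → $30.30.
bell pepper only: max(303/183, 1.7/0.2) = 8.5 servings → $10.62.
strawberries only: max(303/84, 1.7/0.5) = 3.607 servings → $4.15.
carrots + bell pepper with both tight: 3.46 servings and 1.58 servings → $3.36.
carrots + strawberries with both targets exact would need a negative amount; discard.
bell pepper + strawberries with both tight: 0.1165 servings and 3.353 servings → $4.00.
Cheapest feasible corner: $3.36.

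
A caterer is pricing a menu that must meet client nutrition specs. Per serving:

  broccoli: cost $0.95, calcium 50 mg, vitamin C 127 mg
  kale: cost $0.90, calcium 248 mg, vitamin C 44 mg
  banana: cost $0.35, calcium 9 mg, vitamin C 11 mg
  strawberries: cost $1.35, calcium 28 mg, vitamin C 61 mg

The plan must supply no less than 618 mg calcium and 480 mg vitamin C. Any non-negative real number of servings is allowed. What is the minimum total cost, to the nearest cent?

$4.65

This is a tiny linear program; its minimum lies at a vertex of the feasible set. List the vertices and price them.
broccoli only: max(618/50, 480/127) = 12.36 servings → $11.74.
kale only: max(618/248, 480/44) = 10.91 servings → $9.82.
banana only: max(618/9, 480/11) = 68.67 servings → $24.03.
strawberries only: max(618/28, 480/61) = 22.07 servings → $29.80.
broccoli + kale with both tight: 3.135 servings and 1.86 servings → $4.65.
broccoli + banana: intersection lies outside the first quadrant.
broccoli + strawberries: the both-tight solution has a negative serving — not a feasible corner.
kale + banana with both tight: 1.063 servings and 39.39 servings → $14.74.
kale + strawberries with both tight: 1.746 servings and 6.61 servings → $10.49.
banana + strawberries: intersection lies outside the first quadrant.
Cheapest feasible corner: $4.65.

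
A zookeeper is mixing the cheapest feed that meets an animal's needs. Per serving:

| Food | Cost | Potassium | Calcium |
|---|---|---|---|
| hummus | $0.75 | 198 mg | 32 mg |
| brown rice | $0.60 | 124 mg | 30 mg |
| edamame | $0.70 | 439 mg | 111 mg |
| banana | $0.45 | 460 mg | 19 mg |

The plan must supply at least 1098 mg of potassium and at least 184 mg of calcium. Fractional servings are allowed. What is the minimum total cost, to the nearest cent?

$1.48

Compare the cost at each extreme point of the feasible region.
hummus only: max(1098/198, 184/32) = 5.75 servings → $4.31.
brown rice only: max(1098/124, 184/30) = 8.855 servings → $5.31.
edamame only: max(1098/439, 184/111) = 2.501 servings → $1.75.
banana only: max(1098/460, 184/19) = 9.684 servings → $4.36.
hummus + brown rice with both tight: 5.134 servings and 0.6572 servings → $4.24.
hummus + edamame with both tight: 5.183 servings and 0.1634 servings → $4.00.
hummus + banana: the both-tight solution has a negative serving — not a feasible corner.
brown rice + edamame: the both-tight solution has a negative serving — not a feasible corner.
brown rice + banana with both tight: 5.573 servings and 0.8847 servings → $3.74.
edamame + banana with both tight: 1.493 servings and 0.9621 servings → $1.48.
The minimum over all feasible corners is $1.48.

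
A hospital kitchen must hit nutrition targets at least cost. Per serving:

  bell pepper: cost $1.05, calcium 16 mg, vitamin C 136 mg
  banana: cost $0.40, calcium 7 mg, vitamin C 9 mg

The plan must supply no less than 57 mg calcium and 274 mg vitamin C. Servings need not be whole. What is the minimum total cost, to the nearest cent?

Two binding constraints pin down two serving amounts, so the optimal mix uses at most two foods. The candidates are each food alone (scaled to the tighter of calcium/vitamin C) and each pair with both constraints tight.
bell pepper only: max(57/16, 274/136) = 3.562 servings → $3.74.
banana only: max(57/7, 274/9) = 30.44 servings → $12.18.
bell pepper + banana with both tight: 1.739 servings and 4.168 servings → $3.49.
So the least-cost plan costs $3.49.

$3.49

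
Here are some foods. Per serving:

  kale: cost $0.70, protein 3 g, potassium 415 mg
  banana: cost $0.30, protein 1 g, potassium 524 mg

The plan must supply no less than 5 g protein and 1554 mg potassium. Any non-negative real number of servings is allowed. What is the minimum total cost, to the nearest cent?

The cheapest plan sits at a corner of the feasible region — with two constraints it uses at most two foods.
kale only: max(5/3, 1554/415) = 3.745 servings → $2.62.
banana only: max(5/1, 1554/524) = 5 servings → $1.50.
kale + banana with both tight: 0.9213 servings and 2.236 servings → $1.32.
Cheapest feasible corner: $1.32.

$1.32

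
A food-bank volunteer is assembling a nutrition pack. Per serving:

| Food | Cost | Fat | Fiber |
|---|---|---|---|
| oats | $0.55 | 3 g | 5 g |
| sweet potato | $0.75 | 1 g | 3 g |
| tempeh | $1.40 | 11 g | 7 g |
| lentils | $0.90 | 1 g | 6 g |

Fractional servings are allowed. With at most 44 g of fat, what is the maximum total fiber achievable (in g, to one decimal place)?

Fiber per g fat: lentils 6, sweet potato 3, oats 1.667, tempeh 0.6364.
With no serving limits, spend the whole fat allowance on lentils: 44 g / 1 g × 6 g = 264.0 g.

264.0 g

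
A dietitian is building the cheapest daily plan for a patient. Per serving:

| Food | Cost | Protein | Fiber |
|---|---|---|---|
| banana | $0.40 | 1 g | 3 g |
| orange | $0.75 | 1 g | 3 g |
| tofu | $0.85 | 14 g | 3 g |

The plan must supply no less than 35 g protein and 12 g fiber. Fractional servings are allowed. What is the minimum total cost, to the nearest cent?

With two linear requirements the optimum uses one or two foods; enumerate the corners.
banana only: max(35/1, 12/3) = 35 servings → $14.00.
orange only: max(35/1, 12/3) = 35 servings → $26.25.
tofu only: max(35/14, 12/3) = 4 servings → $3.40.
banana + orange (both tight): parallel constraints — no distinct corner.
banana + tofu with both tight: 1.615 servings and 2.385 servings → $2.67.
orange + tofu with both tight: 1.615 servings and 2.385 servings → $3.24.
The minimum over all feasible corners is $2.67.

$2.67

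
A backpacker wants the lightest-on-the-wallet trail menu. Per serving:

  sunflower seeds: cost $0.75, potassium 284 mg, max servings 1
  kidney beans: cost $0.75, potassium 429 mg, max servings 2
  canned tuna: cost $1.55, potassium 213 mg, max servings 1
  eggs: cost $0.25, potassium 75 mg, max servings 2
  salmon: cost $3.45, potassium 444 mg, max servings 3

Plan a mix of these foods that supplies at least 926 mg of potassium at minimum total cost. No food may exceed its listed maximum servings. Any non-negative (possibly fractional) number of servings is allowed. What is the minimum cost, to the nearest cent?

$1.68

Cost per mg of potassium: kidney beans $0.0017, sunflower seeds $0.0026, eggs $0.0033, canned tuna $0.0073, salmon $0.0078.
Take 2 servings of kidney beans: +858.0 mg potassium for $1.50 (total $1.50, still need 68.0 mg).
Take 0.2394 servings of sunflower seeds: +68.0 mg potassium for $0.18 (total $1.68, still need 0.0 mg).
Filling from the cheapest source first is optimal under one linear minimum: $1.68.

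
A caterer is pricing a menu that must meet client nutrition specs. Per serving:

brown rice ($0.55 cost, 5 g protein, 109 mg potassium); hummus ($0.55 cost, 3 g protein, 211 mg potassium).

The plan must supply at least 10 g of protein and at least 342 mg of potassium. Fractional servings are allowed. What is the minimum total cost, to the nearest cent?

$1.29

Compare the cost at each extreme point of the feasible region.
brown rice only: max(10/5, 342/109) = 3.138 servings → $1.73.
hummus only: max(10/3, 342/211) = 3.333 servings → $1.83.
brown rice + hummus with both tight: 1.489 servings and 0.8516 servings → $1.29.
The minimum over all feasible corners is $1.29.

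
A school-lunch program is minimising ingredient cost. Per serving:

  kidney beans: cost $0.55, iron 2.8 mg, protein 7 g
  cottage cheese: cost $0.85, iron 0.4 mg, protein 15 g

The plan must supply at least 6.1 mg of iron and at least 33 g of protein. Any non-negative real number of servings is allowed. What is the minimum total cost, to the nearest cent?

$2.18

An LP optimum is at a vertex; with two nutrient constraints at most two foods are used. Check each candidate.
kidney beans only: max(6.1/2.8, 33/7) = 4.714 servings → $2.59.
cottage cheese only: max(6.1/0.4, 33/15) = 15.25 servings → $12.96.
kidney beans + cottage cheese with both tight: 1.997 servings and 1.268 servings → $2.18.
The minimum over all feasible corners is $2.18.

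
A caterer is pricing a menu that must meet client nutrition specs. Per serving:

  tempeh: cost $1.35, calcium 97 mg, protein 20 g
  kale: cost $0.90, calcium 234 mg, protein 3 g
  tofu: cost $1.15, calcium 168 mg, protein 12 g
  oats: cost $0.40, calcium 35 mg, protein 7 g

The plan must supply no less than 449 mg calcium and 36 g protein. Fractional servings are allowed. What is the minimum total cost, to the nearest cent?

$2.95

This is a tiny linear program; its minimum lies at a vertex of the feasible set. List the vertices and price them.
tempeh only: max(449/97, 36/20) = 4.629 servings → $6.25.
kale only: max(449/234, 36/3) = 12 servings → $10.80.
tofu only: max(449/168, 36/12) = 3 servings → $3.45.
oats only: max(449/35, 36/7) = 12.83 servings → $5.13.
tempeh + kale with both tight: 1.612 servings and 1.25 servings → $3.30.
tempeh + tofu with both tight: 0.3005 servings and 2.499 servings → $3.28.
tempeh + oats: intersection lies outside the first quadrant.
kale + tofu: the both-tight solution has a negative serving — not a feasible corner.
kale + oats with both tight: 1.228 servings and 4.616 servings → $2.95.
tofu + oats with both tight: 2.491 servings and 0.873 servings → $3.21.
The minimum over all feasible corners is $2.95.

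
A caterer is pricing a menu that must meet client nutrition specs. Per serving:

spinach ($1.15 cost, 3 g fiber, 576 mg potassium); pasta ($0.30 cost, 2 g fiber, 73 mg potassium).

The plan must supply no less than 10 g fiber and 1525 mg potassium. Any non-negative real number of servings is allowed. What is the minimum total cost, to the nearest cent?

$3.24

An LP optimum is at a vertex; with two nutrient constraints at most two foods are used. Check each candidate.
spinach only: max(10/3, 1525/576) = 3.333 servings → $3.83.
pasta only: max(10/2, 1525/73) = 20.89 servings → $6.27.
spinach + pasta with both tight: 2.487 servings and 1.27 servings → $3.24.
The minimum over all feasible corners is $3.24.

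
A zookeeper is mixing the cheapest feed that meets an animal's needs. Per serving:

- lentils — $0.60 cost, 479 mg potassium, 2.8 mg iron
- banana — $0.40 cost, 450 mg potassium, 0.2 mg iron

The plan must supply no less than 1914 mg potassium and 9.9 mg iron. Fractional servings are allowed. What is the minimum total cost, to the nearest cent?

lentils only: max(1914/479, 9.9/2.8) = 3.996 servings → $2.40.
banana only: max(1914/450, 9.9/0.2) = 49.5 servings → $19.80.
lentils + banana with both tight: 3.498 servings and 0.5301 servings → $2.31.
The minimum over all feasible corners is $2.31.

$2.31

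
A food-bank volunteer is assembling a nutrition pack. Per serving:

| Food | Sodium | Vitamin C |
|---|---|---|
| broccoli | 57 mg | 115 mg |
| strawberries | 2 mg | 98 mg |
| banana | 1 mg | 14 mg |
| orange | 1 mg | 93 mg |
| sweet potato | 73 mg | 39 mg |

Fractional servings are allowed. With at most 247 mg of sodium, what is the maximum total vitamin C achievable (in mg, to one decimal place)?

Vitamin C per mg sodium: orange 93, strawberries 49, banana 14, broccoli 2.018, sweet potato 0.5342.
With no serving limits, spend the whole sodium allowance on orange: 247 mg / 1 mg × 93 mg = 22971.0 mg.

22971.0 mg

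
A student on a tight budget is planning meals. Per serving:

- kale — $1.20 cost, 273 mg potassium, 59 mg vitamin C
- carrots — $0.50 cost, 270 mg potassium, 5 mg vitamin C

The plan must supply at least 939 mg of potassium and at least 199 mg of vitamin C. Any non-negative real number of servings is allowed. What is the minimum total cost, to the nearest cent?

kale only: max(939/273, 199/59) = 3.44 servings → $4.13.
carrots only: max(939/270, 199/5) = 39.8 servings → $19.90.
kale + carrots with both tight: 3.367 servings and 0.07374 servings → $4.08.
Cheapest feasible corner: $4.08.

$4.08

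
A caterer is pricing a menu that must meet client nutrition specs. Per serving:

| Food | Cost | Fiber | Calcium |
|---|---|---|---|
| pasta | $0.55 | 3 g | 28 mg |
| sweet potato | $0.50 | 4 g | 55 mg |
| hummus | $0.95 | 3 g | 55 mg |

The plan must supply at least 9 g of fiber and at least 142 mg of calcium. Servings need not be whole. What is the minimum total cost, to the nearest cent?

$1.29

The cheapest plan sits at a corner of the feasible region — with two constraints it uses at most two foods.
pasta only: max(9/3, 142/28) = 5.071 servings → $2.79.
sweet potato only: max(9/4, 142/55) = 2.582 servings → $1.29.
hummus only: max(9/3, 142/55) = 3 servings → $2.85.
pasta + sweet potato with both targets exact would need a negative amount; discard.
pasta + hummus with both tight: 0.8519 servings and 2.148 servings → $2.51.
sweet potato + hummus with both tight: 1.255 servings and 1.327 servings → $1.89.
So the least-cost plan costs $1.29.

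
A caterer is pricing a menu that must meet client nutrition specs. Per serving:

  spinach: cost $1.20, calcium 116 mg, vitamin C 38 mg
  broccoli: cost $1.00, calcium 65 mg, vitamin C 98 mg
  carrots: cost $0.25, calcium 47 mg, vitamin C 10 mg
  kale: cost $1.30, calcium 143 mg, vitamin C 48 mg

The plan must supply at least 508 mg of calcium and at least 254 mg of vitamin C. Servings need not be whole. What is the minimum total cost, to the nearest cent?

The cheapest plan sits at a corner of the feasible region — with two constraints it uses at most two foods.
spinach only: max(508/116, 254/38) = 6.684 servings → $8.02.
broccoli only: max(508/65, 254/98) = 7.815 servings → $7.82.
carrots only: max(508/47, 254/10) = 25.4 servings → $6.35.
kale only: max(508/143, 254/48) = 5.292 servings → $6.88.
spinach + broccoli with both tight: 3.739 servings and 1.142 servings → $5.63.
spinach + carrots: the both-tight solution has a negative serving — not a feasible corner.
spinach + kale with both targets exact would need a negative amount; discard.
broccoli + carrots with both tight: 1.734 servings and 8.411 servings → $3.84.
broccoli + kale with both tight: 1.096 servings and 3.054 servings → $5.07.
carrots + kale: the both-tight solution has a negative serving — not a feasible corner.
The minimum over all feasible corners is $3.84.

$3.84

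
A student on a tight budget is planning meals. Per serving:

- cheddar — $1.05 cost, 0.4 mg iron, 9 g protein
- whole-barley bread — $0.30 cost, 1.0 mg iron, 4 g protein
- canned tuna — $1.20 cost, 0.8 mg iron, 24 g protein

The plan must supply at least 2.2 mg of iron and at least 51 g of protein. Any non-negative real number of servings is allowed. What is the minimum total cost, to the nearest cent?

With two linear requirements the optimum uses one or two foods; enumerate the corners.
cheddar only: max(2.2/0.4, 51/9) = 5.667 servings → $5.95.
whole-barley bread only: max(2.2/1.0, 51/4) = 12.75 servings → $3.83.
canned tuna only: max(2.2/0.8, 51/24) = 2.75 servings → $3.30.
cheddar + whole-barley bread: intersection lies outside the first quadrant.
cheddar + canned tuna with both tight: 5 servings and 0.25 servings → $5.55.
whole-barley bread + canned tuna with both tight: 0.5769 servings and 2.029 servings → $2.61.
The minimum over all feasible corners is $2.61.

$2.61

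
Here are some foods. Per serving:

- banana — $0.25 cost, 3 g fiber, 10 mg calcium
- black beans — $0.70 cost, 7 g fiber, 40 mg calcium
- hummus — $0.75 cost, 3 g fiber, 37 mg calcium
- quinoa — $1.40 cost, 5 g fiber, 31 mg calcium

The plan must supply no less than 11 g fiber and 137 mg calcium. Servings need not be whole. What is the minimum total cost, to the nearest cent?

For a min-cost LP with two ≥-constraints, a basic feasible solution has at most two positive variables.
banana only: max(11/3, 137/10) = 13.7 servings → $3.42.
black beans only: max(11/7, 137/40) = 3.425 servings → $2.40.
hummus only: max(11/3, 137/37) = 3.703 servings → $2.78.
quinoa only: max(11/5, 137/31) = 4.419 servings → $6.19.
banana + black beans with both targets exact would need a negative amount; discard.
banana + hummus: the both-tight solution has a negative serving — not a feasible corner.
banana + quinoa: intersection lies outside the first quadrant.
black beans + hummus with both targets exact would need a negative amount; discard.
black beans + quinoa: the both-tight solution has a negative serving — not a feasible corner.
hummus + quinoa with both targets exact would need a negative amount; discard.
The minimum over all feasible corners is $2.40.

$2.40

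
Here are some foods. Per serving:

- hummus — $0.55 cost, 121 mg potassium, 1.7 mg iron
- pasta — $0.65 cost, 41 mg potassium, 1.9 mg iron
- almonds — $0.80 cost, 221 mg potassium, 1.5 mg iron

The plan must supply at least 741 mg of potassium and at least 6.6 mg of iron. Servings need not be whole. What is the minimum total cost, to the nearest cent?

$2.88

hummus only: max(741/121, 6.6/1.7) = 6.124 servings → $3.37.
pasta only: max(741/41, 6.6/1.9) = 18.07 servings → $11.75.
almonds only: max(741/221, 6.6/1.5) = 4.4 servings → $3.52.
hummus + pasta: the both-tight solution has a negative serving — not a feasible corner.
hummus + almonds with both tight: 1.787 servings and 2.374 servings → $2.88.
pasta + almonds with both tight: 0.9685 servings and 3.173 servings → $3.17.
So the least-cost plan costs $2.88.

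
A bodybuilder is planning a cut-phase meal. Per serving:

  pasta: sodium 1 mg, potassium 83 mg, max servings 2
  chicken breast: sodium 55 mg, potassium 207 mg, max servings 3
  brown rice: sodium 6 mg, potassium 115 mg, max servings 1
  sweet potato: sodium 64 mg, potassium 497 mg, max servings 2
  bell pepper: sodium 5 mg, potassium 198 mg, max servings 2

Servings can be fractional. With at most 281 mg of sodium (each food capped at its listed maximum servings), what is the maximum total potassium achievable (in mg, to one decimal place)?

Potassium per mg sodium: pasta 83, bell pepper 39.6, brown rice 19.17, sweet potato 7.766, chicken breast 3.764.
Take 2 servings of pasta: uses 2 mg sodium, +166.0 mg potassium (running total 166.0 mg).
Take 2 servings of bell pepper: uses 10 mg sodium, +396.0 mg potassium (running total 562.0 mg).
Take 1 serving of brown rice: uses 6 mg sodium, +115.0 mg potassium (running total 677.0 mg).
Take 2 servings of sweet potato: uses 128 mg sodium, +994.0 mg potassium (running total 1671.0 mg).
Take 2.455 servings of chicken breast: uses 135 mg sodium, +508.1 mg potassium (running total 2179.1 mg).
Filling greedily by potassium-per-mg sodium is optimal for one linear limit, giving 2179.1 mg.

2179.1 mg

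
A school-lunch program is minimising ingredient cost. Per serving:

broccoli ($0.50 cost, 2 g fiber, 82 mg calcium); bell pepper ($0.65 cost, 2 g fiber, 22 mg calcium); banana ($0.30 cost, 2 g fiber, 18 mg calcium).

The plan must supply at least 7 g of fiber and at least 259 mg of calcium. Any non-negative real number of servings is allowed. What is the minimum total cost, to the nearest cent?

Minimising a linear cost over {fiber ≥ 7, calcium ≥ 259, servings ≥ 0} — the optimum is at a vertex, using one or two foods.
broccoli only: max(7/2, 259/82) = 3.5 servings → $1.75.
bell pepper only: max(7/2, 259/22) = 11.77 servings → $7.65.
banana only: max(7/2, 259/18) = 14.39 servings → $4.32.
broccoli + bell pepper with both tight: 3.033 servings and 0.4667 servings → $1.82.
broccoli + banana with both tight: 3.062 servings and 0.4375 servings → $1.66.
bell pepper + banana with both targets exact would need a negative amount; discard.
So the least-cost plan costs $1.66.

$1.66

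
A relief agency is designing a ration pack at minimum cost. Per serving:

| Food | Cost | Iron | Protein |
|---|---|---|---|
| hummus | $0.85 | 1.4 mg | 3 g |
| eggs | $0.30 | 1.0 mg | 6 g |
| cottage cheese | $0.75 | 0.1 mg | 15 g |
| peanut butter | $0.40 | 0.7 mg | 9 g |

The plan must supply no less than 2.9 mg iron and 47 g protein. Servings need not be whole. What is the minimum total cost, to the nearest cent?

hummus only: max(2.9/1.4, 47/3) = 15.67 servings → $13.32.
eggs only: max(2.9/1.0, 47/6) = 7.833 servings → $2.35.
cottage cheese only: max(2.9/0.1, 47/15) = 29 servings → $21.75.
peanut butter only: max(2.9/0.7, 47/9) = 5.222 servings → $2.09.
hummus + eggs: intersection lies outside the first quadrant.
hummus + cottage cheese with both tight: 1.874 servings and 2.758 servings → $3.66.
hummus + peanut butter: intersection lies outside the first quadrant.
eggs + cottage cheese with both tight: 2.694 servings and 2.056 servings → $2.35.
eggs + peanut butter: intersection lies outside the first quadrant.
cottage cheese + peanut butter with both tight: 0.7083 servings and 4.042 servings → $2.15.
So the least-cost plan costs $2.09.

$2.09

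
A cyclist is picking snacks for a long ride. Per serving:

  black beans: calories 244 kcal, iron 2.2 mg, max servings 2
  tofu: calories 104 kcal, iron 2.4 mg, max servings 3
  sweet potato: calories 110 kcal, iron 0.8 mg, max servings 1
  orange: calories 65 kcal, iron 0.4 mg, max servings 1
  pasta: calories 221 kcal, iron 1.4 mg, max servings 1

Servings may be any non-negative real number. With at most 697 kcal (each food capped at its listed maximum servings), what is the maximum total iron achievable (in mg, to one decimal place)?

Iron per kcal: tofu 0.02308, black beans 0.009016, sweet potato 0.007273, pasta 0.006335, orange 0.006154.
Take 3 servings of tofu: uses 312 kcal, +7.2 mg iron (running total 7.2 mg).
Take 1.578 servings of black beans: uses 385 kcal, +3.5 mg iron (running total 10.7 mg).
Filling greedily by iron-per-kcal is optimal for one linear limit, giving 10.7 mg.

10.7 mg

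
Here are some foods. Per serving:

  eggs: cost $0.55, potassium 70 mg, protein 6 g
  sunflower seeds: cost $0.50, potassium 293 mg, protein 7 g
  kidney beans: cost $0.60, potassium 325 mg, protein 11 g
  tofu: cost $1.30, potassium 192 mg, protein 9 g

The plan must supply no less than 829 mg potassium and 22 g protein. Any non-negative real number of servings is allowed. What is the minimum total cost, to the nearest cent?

$1.45

Minimising a linear cost over {potassium ≥ 829, protein ≥ 22, servings ≥ 0} — the optimum is at a vertex, using one or two foods.
eggs only: max(829/70, 22/6) = 11.84 servings → $6.51.
sunflower seeds only: max(829/293, 22/7) = 3.143 servings → $1.57.
kidney beans only: max(829/325, 22/11) = 2.551 servings → $1.53.
tofu only: max(829/192, 22/9) = 4.318 servings → $5.61.
eggs + sunflower seeds with both tight: 0.5071 servings and 2.708 servings → $1.63.
eggs + kidney beans with both targets exact would need a negative amount; discard.
eggs + tofu: intersection lies outside the first quadrant.
sunflower seeds + kidney beans with both tight: 2.077 servings and 0.6783 servings → $1.45.
sunflower seeds + tofu with both tight: 2.503 servings and 0.4973 servings → $1.90.
kidney beans + tofu: the both-tight solution has a negative serving — not a feasible corner.
So the least-cost plan costs $1.45.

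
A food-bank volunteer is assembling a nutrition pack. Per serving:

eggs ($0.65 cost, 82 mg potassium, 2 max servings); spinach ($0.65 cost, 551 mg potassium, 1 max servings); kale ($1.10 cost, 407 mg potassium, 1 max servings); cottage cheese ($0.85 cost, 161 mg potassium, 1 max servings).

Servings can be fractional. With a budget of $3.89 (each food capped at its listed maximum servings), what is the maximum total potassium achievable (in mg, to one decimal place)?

1281.7 mg

Potassium per dollar: spinach 847.7, kale 370, cottage cheese 189.4, eggs 126.2.
Take 1 serving of spinach: spends $0.65, +551.0 mg potassium (running total 551.0 mg).
Take 1 serving of kale: spends $1.10, +407.0 mg potassium (running total 958.0 mg).
Take 1 serving of cottage cheese: spends $0.85, +161.0 mg potassium (running total 1119.0 mg).
Take 1.985 servings of eggs: spends $1.29, +162.7 mg potassium (running total 1281.7 mg).
Filling greedily by potassium-per-dollar is optimal for one linear limit, giving 1281.7 mg.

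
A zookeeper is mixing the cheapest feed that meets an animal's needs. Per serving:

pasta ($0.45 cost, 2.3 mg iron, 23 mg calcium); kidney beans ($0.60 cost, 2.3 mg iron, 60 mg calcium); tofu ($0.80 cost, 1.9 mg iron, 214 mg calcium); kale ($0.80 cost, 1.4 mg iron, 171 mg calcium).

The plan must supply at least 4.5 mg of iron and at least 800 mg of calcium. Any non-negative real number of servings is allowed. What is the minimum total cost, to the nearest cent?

$2.99

For a min-cost LP with two ≥-constraints, a basic feasible solution has at most two positive variables.
pasta only: max(4.5/2.3, 800/23) = 34.78 servings → $15.65.
kidney beans only: max(4.5/2.3, 800/60) = 13.33 servings → $8.00.
tofu only: max(4.5/1.9, 800/214) = 3.738 servings → $2.99.
kale only: max(4.5/1.4, 800/171) = 4.678 servings → $3.74.
pasta + kidney beans with both targets exact would need a negative amount; discard.
pasta + tofu with both targets exact would need a negative amount; discard.
pasta + kale with both targets exact would need a negative amount; discard.
kidney beans + tofu with both targets exact would need a negative amount; discard.
kidney beans + kale: the both-tight solution has a negative serving — not a feasible corner.
tofu + kale: intersection lies outside the first quadrant.
The minimum over all feasible corners is $2.99.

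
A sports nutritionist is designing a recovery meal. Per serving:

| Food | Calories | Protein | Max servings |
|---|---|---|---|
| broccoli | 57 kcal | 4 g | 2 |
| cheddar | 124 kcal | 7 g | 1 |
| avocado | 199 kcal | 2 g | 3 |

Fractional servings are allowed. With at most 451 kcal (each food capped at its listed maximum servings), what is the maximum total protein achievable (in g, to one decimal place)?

Protein per kcal: broccoli 0.07018, cheddar 0.05645, avocado 0.01005.
Take 2 servings of broccoli: uses 114 kcal, +8.0 g protein (running total 8.0 g).
Take 1 serving of cheddar: uses 124 kcal, +7.0 g protein (running total 15.0 g).
Take 1.07 servings of avocado: uses 213 kcal, +2.1 g protein (running total 17.1 g).
Filling greedily by protein-per-kcal is optimal for one linear limit, giving 17.1 g.

17.1 g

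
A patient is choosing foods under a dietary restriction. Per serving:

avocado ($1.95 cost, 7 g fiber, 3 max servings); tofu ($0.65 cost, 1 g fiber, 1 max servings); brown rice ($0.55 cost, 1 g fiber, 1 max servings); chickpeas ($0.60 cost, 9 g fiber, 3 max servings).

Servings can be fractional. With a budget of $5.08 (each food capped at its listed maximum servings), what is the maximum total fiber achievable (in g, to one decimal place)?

Fiber per dollar: chickpeas 15, avocado 3.59, brown rice 1.818, tofu 1.538.
Take 3 servings of chickpeas: spends $1.80, +27.0 g fiber (running total 27.0 g).
Take 1.682 servings of avocado: spends $3.28, +11.8 g fiber (running total 38.8 g).
Filling greedily by fiber-per-dollar is optimal for one linear limit, giving 38.8 g.

38.8 g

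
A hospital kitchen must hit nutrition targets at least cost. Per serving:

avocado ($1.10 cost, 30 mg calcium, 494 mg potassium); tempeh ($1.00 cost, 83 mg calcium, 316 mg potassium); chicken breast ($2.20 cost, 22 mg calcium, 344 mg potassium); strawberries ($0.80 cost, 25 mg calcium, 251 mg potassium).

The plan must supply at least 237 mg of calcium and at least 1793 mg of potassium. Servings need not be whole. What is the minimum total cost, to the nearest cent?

avocado only: max(237/30, 1793/494) = 7.9 servings → $8.69.
tempeh only: max(237/83, 1793/316) = 5.674 servings → $5.67.
chicken breast only: max(237/22, 1793/344) = 10.77 servings → $23.70.
strawberries only: max(237/25, 1793/251) = 9.48 servings → $7.58.
avocado + tempeh with both tight: 2.345 servings and 2.008 servings → $4.59.
avocado + chicken breast: intersection lies outside the first quadrant.
avocado + strawberries: intersection lies outside the first quadrant.
tempeh + chicken breast with both tight: 1.948 servings and 3.423 servings → $9.48.
tempeh + strawberries with both tight: 1.134 servings and 5.716 servings → $5.71.
chicken breast + strawberries: the both-tight solution has a negative serving — not a feasible corner.
The minimum over all feasible corners is $4.59.

$4.59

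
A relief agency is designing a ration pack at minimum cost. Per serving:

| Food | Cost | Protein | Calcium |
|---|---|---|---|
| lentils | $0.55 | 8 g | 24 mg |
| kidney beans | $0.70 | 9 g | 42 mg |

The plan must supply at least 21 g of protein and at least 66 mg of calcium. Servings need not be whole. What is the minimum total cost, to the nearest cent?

$1.46

Minimising a linear cost over {protein ≥ 21, calcium ≥ 66, servings ≥ 0} — the optimum is at a vertex, using one or two foods.
lentils only: max(21/8, 66/24) = 2.75 servings → $1.51.
kidney beans only: max(21/9, 66/42) = 2.333 servings → $1.63.
lentils + kidney beans with both tight: 2.4 servings and 0.2 servings → $1.46.
So the least-cost plan costs $1.46.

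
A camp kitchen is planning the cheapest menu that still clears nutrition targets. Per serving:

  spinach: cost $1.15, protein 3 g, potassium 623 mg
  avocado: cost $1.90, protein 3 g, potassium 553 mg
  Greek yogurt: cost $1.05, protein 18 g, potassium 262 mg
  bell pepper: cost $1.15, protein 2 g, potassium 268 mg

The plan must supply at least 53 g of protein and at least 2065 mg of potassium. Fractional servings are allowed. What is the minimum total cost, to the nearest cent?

For a min-cost LP with two ≥-constraints, a basic feasible solution has at most two positive variables.
spinach only: max(53/3, 2065/623) = 17.67 servings → $20.32.
avocado only: max(53/3, 2065/553) = 17.67 servings → $33.57.
Greek yogurt only: max(53/18, 2065/262) = 7.882 servings → $8.28.
bell pepper only: max(53/2, 2065/268) = 26.5 servings → $30.48.
spinach + avocado with both targets exact would need a negative amount; discard.
spinach + Greek yogurt with both tight: 2.233 servings and 2.572 servings → $5.27.
spinach + bell pepper with both targets exact would need a negative amount; discard.
avocado + Greek yogurt with both tight: 2.54 servings and 2.521 servings → $7.47.
avocado + bell pepper: the both-tight solution has a negative serving — not a feasible corner.
Greek yogurt + bell pepper with both tight: 2.343 servings and 5.415 servings → $8.69.
Cheapest feasible corner: $5.27.

$5.27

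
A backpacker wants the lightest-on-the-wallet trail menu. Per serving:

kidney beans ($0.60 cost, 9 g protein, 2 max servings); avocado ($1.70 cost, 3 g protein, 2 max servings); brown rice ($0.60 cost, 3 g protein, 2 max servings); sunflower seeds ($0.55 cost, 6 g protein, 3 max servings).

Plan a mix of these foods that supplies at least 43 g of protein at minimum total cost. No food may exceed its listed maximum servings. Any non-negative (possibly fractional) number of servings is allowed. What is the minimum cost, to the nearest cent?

Cost per g of protein: kidney beans $0.0667, sunflower seeds $0.0917, brown rice $0.2000, avocado $0.5667.
Take 2 servings of kidney beans: +18.0 g protein for $1.20 (total $1.20, still need 25.0 g).
Take 3 servings of sunflower seeds: +18.0 g protein for $1.65 (total $2.85, still need 7.0 g).
Take 2 servings of brown rice: +6.0 g protein for $1.20 (total $4.05, still need 1.0 g).
Take 0.3333 servings of avocado: +1.0 g protein for $0.57 (total $4.62, still need 0.0 g).
Filling from the cheapest source first is optimal under one linear minimum: $4.62.

$4.62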